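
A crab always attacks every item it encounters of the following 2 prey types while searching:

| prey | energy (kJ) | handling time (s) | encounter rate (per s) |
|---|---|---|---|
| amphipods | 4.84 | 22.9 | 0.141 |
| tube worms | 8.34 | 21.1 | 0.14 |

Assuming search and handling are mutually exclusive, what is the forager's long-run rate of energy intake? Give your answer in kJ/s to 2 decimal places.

0.26 kJ/s

R = Σλ_iE_i / (1 + Σλ_ih_i)
Numerator: 0.141×4.84 + 0.14×8.34 = 1.85
Denominator: 1 + 0.141×22.9 + 0.14×21.1 = 7.183
R = 1.85/7.183 = 0.2576 kJ/s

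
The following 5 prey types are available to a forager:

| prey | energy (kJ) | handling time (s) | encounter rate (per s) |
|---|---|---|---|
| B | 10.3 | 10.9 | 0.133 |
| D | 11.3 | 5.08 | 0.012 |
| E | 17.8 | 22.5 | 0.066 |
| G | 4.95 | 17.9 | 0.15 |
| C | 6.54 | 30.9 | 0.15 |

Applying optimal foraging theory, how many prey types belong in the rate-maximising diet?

3

Rank by E/h (kJ/s): D 2.22, B 0.945, E 0.791, G 0.277, C 0.212. Include each in turn until the next type's E/h falls below the running intake rate.
Rate on top 1: 0.1278. B: 0.945 > 0.1278 → include.
Rate on top 2: 0.5996. E: 0.791 > 0.5996 → include.
Rate on top 3: 0.6708. G: 0.277 < 0.6708 → exclude; stop.
Optimal diet: D, B, E — 3 of 5 types.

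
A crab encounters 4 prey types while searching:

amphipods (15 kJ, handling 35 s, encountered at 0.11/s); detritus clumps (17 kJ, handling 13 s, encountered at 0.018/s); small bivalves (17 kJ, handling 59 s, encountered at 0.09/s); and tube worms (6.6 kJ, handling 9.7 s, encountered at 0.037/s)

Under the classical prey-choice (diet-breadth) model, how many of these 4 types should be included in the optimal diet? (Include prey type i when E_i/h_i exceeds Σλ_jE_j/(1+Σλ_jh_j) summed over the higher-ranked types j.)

E/h in descending order: detritus clumps 1.31, tube worms 0.68, amphipods 0.429, small bivalves 0.288 kJ/s. The optimal diet is the largest prefix of this list for which every included type satisfies E_i/h_i > R on the types above it.
Rate on top 1: 0.248. tube worms: 0.68 > 0.248 → include.
Rate on top 2: 0.3454. amphipods: 0.429 > 0.3454 → include.
Rate on top 3: 0.4042. small bivalves: 0.288 < 0.4042 → exclude; stop.
Optimal diet: detritus clumps, tube worms, amphipods — 3 of 4 types.

3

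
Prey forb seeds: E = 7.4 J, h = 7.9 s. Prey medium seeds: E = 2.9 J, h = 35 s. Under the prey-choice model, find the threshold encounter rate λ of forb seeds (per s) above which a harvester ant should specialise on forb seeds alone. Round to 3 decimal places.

Drop medium seeds once their profitability E₂/h₂ falls below the rate achievable on forb seeds alone: E₂/h₂ = λE₁/(1 + λh₁).
Solve for λ: λE₁h₂ = E₂(1 + λh₁) → λ(E₁h₂ − E₂h₁) = E₂ → λ = E₂/(E₁h₂ − E₂h₁).
λ = 2.9/(7.4×35 − 2.9×7.9) = 2.9/236.1 = 0.01228 per s.

0.012 per s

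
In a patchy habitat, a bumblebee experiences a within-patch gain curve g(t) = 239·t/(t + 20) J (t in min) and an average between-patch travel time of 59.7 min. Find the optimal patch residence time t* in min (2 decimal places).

Optimal t* satisfies g'(t*) = g(t*)/(T + t*).
g'(t) = 239·20/(t + 20)². Setting 239·20/(t+20)² = 239t/[(t+20)(59.7+t)] gives 20(59.7+t) = t(t+20), so t² = 20×59.7 = 1194.
t* = √1194 = 34.55 min.

34.55 min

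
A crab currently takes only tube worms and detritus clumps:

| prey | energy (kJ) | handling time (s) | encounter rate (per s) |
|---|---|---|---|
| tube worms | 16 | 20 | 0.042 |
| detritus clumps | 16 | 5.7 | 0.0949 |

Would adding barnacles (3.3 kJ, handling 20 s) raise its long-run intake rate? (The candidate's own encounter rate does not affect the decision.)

Intake rate on the current diet: R = (0.042×16 + 0.0949×16) / (1 + 0.042×20 + 0.0949×5.7) = 2.19/2.381 = 0.92 kJ/s.
barnacles: E/h = 3.3/20 = 0.165 kJ/s.
Since 0.165 < R, time spent handling barnacles is better spent searching.

No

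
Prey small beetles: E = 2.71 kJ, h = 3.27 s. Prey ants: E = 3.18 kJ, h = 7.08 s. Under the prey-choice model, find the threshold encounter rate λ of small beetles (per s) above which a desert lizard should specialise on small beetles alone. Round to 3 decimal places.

Drop ants once their profitability E₂/h₂ falls below the rate achievable on small beetles alone: E₂/h₂ = λE₁/(1 + λh₁).
Solve for λ: λE₁h₂ = E₂(1 + λh₁) → λ(E₁h₂ − E₂h₁) = E₂ → λ = E₂/(E₁h₂ − E₂h₁).
λ = 3.18/(2.71×7.08 − 3.18×3.27) = 3.18/8.788 = 0.3618 per s.

0.362 per s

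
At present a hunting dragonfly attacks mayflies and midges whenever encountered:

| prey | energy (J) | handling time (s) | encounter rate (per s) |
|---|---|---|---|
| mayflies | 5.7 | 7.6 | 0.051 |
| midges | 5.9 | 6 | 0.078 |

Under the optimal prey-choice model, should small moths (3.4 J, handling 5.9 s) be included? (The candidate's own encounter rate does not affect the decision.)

On mayflies and midges alone, R = ΣλE/(1+Σλh) = 0.7509/1.856 = 0.4047 J/s.
Profitability of small moths: 3.4/5.9 = 0.5763 J/s.
Since 0.5763 > R, including small moths increases the long-run rate.

Yes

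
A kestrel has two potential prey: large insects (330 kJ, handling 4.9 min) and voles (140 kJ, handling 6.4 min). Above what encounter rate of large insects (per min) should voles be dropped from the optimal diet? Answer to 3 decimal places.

0.098 per min

Drop voles once their profitability E₂/h₂ falls below the rate achievable on large insects alone: E₂/h₂ = λE₁/(1 + λh₁).
Solve for λ: λE₁h₂ = E₂(1 + λh₁) → λ(E₁h₂ − E₂h₁) = E₂ → λ = E₂/(E₁h₂ − E₂h₁).
λ = 140/(330×6.4 − 140×4.9) = 140/1426 = 0.09818 per min.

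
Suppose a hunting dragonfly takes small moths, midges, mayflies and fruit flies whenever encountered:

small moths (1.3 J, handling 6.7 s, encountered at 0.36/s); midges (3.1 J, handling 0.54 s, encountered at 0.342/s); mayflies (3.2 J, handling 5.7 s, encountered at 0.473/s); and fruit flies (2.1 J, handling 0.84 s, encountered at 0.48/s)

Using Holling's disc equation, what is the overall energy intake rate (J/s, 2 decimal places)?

0.60 J/s

R = Σλ_iE_i / (1 + Σλ_ih_i)
Numerator: 0.36×1.3 + 0.342×3.1 + 0.473×3.2 + 0.48×2.1 = 4.05
Denominator: 1 + 0.36×6.7 + 0.342×0.54 + 0.473×5.7 + 0.48×0.84 = 6.696
R = 4.05/6.696 = 0.6048 J/s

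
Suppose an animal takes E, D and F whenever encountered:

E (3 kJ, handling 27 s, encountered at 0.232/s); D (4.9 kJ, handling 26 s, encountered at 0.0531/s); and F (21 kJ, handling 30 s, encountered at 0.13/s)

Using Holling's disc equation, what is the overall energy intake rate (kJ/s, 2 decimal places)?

0.29 kJ/s

R = Σλ_iE_i / (1 + Σλ_ih_i)
Numerator: 0.232×3 + 0.0531×4.9 + 0.13×21 = 3.686
Denominator: 1 + 0.232×27 + 0.0531×26 + 0.13×30 = 12.54
R = 3.686/12.54 = 0.2938 kJ/s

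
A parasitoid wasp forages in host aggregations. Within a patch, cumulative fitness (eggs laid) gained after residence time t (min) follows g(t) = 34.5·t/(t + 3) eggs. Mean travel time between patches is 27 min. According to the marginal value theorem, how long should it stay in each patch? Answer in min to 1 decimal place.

9.0 min

Maximise g(t)/(T+t): set derivative to zero → g'(t)(T+t) = g(t).
g'(t) = 34.5·3/(t + 3)². Setting 34.5·3/(t+3)² = 34.5t/[(t+3)(27+t)] gives 3(27+t) = t(t+3), so t² = 3×27 = 81.
t* = √81 = 9 min.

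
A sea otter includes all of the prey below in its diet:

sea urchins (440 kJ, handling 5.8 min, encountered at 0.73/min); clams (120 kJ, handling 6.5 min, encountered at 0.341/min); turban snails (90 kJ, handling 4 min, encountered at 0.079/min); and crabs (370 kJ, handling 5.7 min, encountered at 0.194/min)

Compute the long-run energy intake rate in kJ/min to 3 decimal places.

R = Σλ_iE_i / (1 + Σλ_ih_i)
Numerator: 0.73×440 + 0.341×120 + 0.079×90 + 0.194×370 = 441
Denominator: 1 + 0.73×5.8 + 0.341×6.5 + 0.079×4 + 0.194×5.7 = 8.872
R = 441/8.872 = 49.71 kJ/min

49.706 kJ/min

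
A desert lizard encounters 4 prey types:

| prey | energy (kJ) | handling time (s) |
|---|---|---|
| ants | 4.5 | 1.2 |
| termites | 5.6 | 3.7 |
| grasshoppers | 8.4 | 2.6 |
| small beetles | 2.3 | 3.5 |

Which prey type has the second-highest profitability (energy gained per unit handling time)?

In descending order of E/h:
ants: 4.5/1.2 = 3.75 kJ/s
grasshoppers: 8.4/2.6 = 3.23 kJ/s
termites: 5.6/3.7 = 1.51 kJ/s
small beetles: 2.3/3.5 = 0.657 kJ/s

grasshoppers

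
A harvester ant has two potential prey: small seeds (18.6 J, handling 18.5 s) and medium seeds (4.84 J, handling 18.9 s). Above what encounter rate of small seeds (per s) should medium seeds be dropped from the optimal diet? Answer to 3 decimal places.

The zero-one rule: include medium seeds iff E₂/h₂ > λE₁/(1+λh₁). Equality gives the switch point.
λE₁h₂ = E₂ + λE₂h₁ ⇒ λ = E₂/(E₁h₂ − E₂h₁) = 4.84/(351.5 − 89.54) = 0.01847 per s.

0.018 per s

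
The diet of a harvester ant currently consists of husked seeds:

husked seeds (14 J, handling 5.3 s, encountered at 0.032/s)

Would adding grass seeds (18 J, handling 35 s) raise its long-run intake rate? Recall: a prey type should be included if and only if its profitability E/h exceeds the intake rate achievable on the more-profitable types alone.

On husked seeds alone, R = ΣλE/(1+Σλh) = 0.448/1.17 = 0.383 J/s.
Profitability of grass seeds: 18/35 = 0.5143 J/s.
0.5143 > 0.383, so adding grass seeds raises the average — include it.

Yes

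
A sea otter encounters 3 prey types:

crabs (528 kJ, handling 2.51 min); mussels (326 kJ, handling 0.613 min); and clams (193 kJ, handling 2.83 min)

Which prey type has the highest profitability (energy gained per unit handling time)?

Profitability E/h (kJ/min): crabs = 528/2.51 = 210, mussels = 326/0.613 = 532, clams = 193/2.83 = 68.2.
Ranked: mussels > crabs > clams.

mussels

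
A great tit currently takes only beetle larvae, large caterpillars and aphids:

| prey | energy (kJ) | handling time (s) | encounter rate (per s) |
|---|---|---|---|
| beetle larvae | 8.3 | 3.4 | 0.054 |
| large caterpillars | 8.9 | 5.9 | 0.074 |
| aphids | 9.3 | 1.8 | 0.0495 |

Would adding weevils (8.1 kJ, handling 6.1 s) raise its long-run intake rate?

Intake rate on the current diet: R = (0.054×8.3 + 0.074×8.9 + 0.0495×9.3) / (1 + 0.054×3.4 + 0.074×5.9 + 0.0495×1.8) = 1.567/1.709 = 0.9168 kJ/s.
weevils: E/h = 8.1/6.1 = 1.328 kJ/s.
Since 1.328 > R, including weevils increases the long-run rate.

Yes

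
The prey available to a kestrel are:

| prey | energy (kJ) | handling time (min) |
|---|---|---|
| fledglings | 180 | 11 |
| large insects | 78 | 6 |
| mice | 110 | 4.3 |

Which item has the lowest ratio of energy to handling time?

large insects

In descending order of E/h:
mice: 110/4.3 = 25.6 kJ/min
fledglings: 180/11 = 16.4 kJ/min
large insects: 78/6 = 13 kJ/min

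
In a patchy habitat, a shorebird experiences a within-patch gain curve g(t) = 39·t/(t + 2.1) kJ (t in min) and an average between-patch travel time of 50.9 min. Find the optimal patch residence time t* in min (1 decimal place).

Optimal t* satisfies g'(t*) = g(t*)/(T + t*).
g'(t) = 39·2.1/(t + 2.1)². Setting 39·2.1/(t+2.1)² = 39t/[(t+2.1)(50.9+t)] gives 2.1(50.9+t) = t(t+2.1), so t² = 2.1×50.9 = 106.9.
t* = √106.9 = 10.34 min.

10.3 min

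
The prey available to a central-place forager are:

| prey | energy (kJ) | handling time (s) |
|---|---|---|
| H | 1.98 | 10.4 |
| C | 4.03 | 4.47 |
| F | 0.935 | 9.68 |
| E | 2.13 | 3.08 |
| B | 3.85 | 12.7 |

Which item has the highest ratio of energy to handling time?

C

Profitability E/h (kJ/s): H = 1.98/10.4 = 0.19, C = 4.03/4.47 = 0.902, F = 0.935/9.68 = 0.0966, E = 2.13/3.08 = 0.692, B = 3.85/12.7 = 0.303.
Ranked: C > E > B > H > F.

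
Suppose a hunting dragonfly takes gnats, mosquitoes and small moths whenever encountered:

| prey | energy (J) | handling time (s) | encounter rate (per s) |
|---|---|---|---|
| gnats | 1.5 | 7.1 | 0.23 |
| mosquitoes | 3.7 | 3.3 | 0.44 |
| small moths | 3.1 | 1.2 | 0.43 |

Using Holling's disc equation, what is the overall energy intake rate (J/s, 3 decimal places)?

0.719 J/s

R = Σλ_iE_i / (1 + Σλ_ih_i)
Numerator: 0.23×1.5 + 0.44×3.7 + 0.43×3.1 = 3.306
Denominator: 1 + 0.23×7.1 + 0.44×3.3 + 0.43×1.2 = 4.601
R = 3.306/4.601 = 0.7185 J/s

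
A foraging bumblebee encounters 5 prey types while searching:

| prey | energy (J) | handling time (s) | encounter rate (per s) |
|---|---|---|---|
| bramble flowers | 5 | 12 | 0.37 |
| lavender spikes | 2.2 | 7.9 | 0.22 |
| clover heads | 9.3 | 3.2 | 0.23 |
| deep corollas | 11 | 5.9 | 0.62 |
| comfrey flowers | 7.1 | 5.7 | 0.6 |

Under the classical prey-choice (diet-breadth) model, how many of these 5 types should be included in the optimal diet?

Rank by E/h (J/s): clover heads 2.91, deep corollas 1.86, comfrey flowers 1.25, bramble flowers 0.417, lavender spikes 0.278. Include each in turn until the next type's E/h falls below the running intake rate.
Rate on top 1: 1.232. deep corollas: 1.86 > 1.232 → include.
Rate on top 2: 1.661. comfrey flowers: 1.25 < 1.661 → exclude; stop.
Optimal diet: clover heads, deep corollas — 2 of 5 types.

2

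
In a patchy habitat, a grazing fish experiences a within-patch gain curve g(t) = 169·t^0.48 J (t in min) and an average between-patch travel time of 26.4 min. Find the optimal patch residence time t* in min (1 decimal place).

24.4 min

Maximise g(t)/(T+t): set derivative to zero → g'(t)(T+t) = g(t).
g'(t) = 0.48·169·t^-0.52. Setting 0.48·169·t^-0.52 = 169·t^0.48/(26.4+t) gives 0.48(26.4+t) = t, so 0.52·t = 0.48×26.4.
t* = 0.48×26.4/0.52 = 24.37 min.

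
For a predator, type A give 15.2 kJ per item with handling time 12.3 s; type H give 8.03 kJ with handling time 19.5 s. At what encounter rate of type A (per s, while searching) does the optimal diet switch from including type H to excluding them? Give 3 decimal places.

The zero-one rule: include type H iff E₂/h₂ > λE₁/(1+λh₁). Equality gives the switch point.
λE₁h₂ = E₂ + λE₂h₁ ⇒ λ = E₂/(E₁h₂ − E₂h₁) = 8.03/(296.4 − 98.77) = 0.04063 per s.

0.041 per s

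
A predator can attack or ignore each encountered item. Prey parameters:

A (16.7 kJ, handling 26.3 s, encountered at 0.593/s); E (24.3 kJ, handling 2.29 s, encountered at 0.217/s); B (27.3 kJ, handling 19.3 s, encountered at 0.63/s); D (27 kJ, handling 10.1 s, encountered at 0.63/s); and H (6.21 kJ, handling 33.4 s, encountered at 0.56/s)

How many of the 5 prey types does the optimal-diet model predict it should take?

E/h in descending order: E 10.6, D 2.67, B 1.41, A 0.635, H 0.186 kJ/s. The optimal diet is the largest prefix of this list for which every included type satisfies E_i/h_i > R on the types above it.
Rate on top 1: 3.523. D: 2.67 < 3.523 → exclude; stop.
Optimal diet: E — 1 of 5 types.

1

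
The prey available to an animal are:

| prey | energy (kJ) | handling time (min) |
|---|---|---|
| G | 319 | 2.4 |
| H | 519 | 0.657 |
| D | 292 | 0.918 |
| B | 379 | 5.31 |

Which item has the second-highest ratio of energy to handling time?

D

Profitability E/h (kJ/min): G = 319/2.4 = 133, H = 519/0.657 = 790, D = 292/0.918 = 318, B = 379/5.31 = 71.4.
Ranked: H > D > G > B.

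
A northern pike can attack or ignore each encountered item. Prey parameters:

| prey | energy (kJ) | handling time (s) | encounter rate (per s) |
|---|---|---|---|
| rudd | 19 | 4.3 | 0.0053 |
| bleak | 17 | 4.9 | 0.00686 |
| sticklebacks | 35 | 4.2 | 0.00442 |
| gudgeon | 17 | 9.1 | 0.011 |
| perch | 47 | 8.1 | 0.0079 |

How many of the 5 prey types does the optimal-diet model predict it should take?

Profitabilities (E/h, kJ/s): sticklebacks 8.33, perch 5.8, rudd 4.42, bleak 3.47, gudgeon 1.87. Add prey in this order while the next type's profitability exceeds the intake rate on those already taken.
Rate on top 1: 0.1519. perch: 5.8 > 0.1519 → include.
Rate on top 2: 0.4859. rudd: 4.42 > 0.4859 → include.
Rate on top 3: 0.567. bleak: 3.47 > 0.567 → include.
Rate on top 4: 0.6526. gudgeon: 1.87 > 0.6526 → include.
Optimal diet: sticklebacks, perch, rudd, bleak, gudgeon — 5 of 5 types.

5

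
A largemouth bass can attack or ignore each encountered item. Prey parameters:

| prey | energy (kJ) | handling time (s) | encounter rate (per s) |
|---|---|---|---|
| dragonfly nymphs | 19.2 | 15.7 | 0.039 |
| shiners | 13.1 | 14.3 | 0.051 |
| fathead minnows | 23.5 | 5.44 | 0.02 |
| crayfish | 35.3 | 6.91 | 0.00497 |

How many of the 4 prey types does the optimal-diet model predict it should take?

4

Rank by E/h (kJ/s): crayfish 5.11, fathead minnows 4.32, dragonfly nymphs 1.22, shiners 0.916. Include each in turn until the next type's E/h falls below the running intake rate.
Rate on top 1: 0.1696. fathead minnows: 4.32 > 0.1696 → include.
Rate on top 2: 0.5646. dragonfly nymphs: 1.22 > 0.5646 → include.
Rate on top 3: 0.7942. shiners: 0.916 > 0.7942 → include.
Optimal diet: crayfish, fathead minnows, dragonfly nymphs, shiners — 4 of 4 types.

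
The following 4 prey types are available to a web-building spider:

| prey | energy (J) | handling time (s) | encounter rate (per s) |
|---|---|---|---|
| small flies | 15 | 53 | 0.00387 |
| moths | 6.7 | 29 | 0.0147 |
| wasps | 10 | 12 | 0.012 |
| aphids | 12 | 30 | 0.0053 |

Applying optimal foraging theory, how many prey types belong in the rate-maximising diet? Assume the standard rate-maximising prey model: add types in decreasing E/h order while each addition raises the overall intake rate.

E/h in descending order: wasps 0.833, aphids 0.4, small flies 0.283, moths 0.231 J/s. The optimal diet is the largest prefix of this list for which every included type satisfies E_i/h_i > R on the types above it.
Rate on top 1: 0.1049. aphids: 0.4 > 0.1049 → include.
Rate on top 2: 0.1409. small flies: 0.283 > 0.1409 → include.
Rate on top 3: 0.1602. moths: 0.231 > 0.1602 → include.
Optimal diet: wasps, aphids, small flies, moths — 4 of 4 types.

4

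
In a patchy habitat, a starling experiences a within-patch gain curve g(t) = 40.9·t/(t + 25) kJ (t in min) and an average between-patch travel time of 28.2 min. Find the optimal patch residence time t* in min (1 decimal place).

26.6 min

By the marginal value theorem, leave when the instantaneous gain rate g'(t) equals the habitat-wide average g(t)/(T + t).
g'(t) = 40.9·25/(t + 25)². Setting 40.9·25/(t+25)² = 40.9t/[(t+25)(28.2+t)] gives 25(28.2+t) = t(t+25), so t² = 25×28.2 = 705.
t* = √705 = 26.55 min.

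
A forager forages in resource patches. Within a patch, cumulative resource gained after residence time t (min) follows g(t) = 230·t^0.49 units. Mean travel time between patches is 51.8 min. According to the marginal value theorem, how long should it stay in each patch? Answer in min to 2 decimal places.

Optimal t* satisfies g'(t*) = g(t*)/(T + t*).
g'(t) = 0.49·230·t^-0.51. Setting 0.49·230·t^-0.51 = 230·t^0.49/(51.8+t) gives 0.49(51.8+t) = t, so 0.51·t = 0.49×51.8.
t* = 0.49×51.8/0.51 = 49.77 min.

49.77 min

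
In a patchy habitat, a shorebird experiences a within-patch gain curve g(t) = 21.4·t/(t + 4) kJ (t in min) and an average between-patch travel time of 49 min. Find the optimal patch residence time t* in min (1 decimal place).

14.0 min

Optimal t* satisfies g'(t*) = g(t*)/(T + t*).
g'(t) = 21.4·4/(t + 4)². Setting 21.4·4/(t+4)² = 21.4t/[(t+4)(49+t)] gives 4(49+t) = t(t+4), so t² = 4×49 = 196.
t* = √196 = 14 min.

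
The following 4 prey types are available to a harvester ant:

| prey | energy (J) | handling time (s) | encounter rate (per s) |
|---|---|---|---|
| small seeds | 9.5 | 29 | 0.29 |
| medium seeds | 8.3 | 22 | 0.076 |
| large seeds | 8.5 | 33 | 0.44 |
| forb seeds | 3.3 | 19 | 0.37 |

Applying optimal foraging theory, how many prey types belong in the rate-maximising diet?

E/h in descending order: medium seeds 0.377, small seeds 0.328, large seeds 0.258, forb seeds 0.174 J/s. The optimal diet is the largest prefix of this list for which every included type satisfies E_i/h_i > R on the types above it.
Rate on top 1: 0.2361. small seeds: 0.328 > 0.2361 → include.
Rate on top 2: 0.3055. large seeds: 0.258 < 0.3055 → exclude; stop.
Optimal diet: medium seeds, small seeds — 2 of 4 types.

2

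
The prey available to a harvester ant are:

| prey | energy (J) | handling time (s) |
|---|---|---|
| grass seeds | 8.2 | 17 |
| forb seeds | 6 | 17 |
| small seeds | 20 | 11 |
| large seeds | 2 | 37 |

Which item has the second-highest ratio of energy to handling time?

Profitability E/h (J/s): grass seeds = 8.2/17 = 0.482, forb seeds = 6/17 = 0.353, small seeds = 20/11 = 1.82, large seeds = 2/37 = 0.0541.
Ranked: small seeds > grass seeds > forb seeds > large seeds.

grass seeds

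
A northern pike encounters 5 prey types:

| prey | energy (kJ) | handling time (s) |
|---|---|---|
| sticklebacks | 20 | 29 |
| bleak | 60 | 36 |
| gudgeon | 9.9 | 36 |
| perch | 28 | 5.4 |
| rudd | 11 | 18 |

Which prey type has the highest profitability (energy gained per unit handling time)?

perch

In descending order of E/h:
perch: 28/5.4 = 5.19 kJ/s
bleak: 60/36 = 1.67 kJ/s
sticklebacks: 20/29 = 0.69 kJ/s
rudd: 11/18 = 0.611 kJ/s
gudgeon: 9.9/36 = 0.275 kJ/s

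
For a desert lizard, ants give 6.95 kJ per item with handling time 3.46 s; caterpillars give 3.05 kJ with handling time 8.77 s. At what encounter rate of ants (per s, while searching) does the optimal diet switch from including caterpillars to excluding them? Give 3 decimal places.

0.061 per s

Drop caterpillars once their profitability E₂/h₂ falls below the rate achievable on ants alone: E₂/h₂ = λE₁/(1 + λh₁).
Solve for λ: λE₁h₂ = E₂(1 + λh₁) → λ(E₁h₂ − E₂h₁) = E₂ → λ = E₂/(E₁h₂ − E₂h₁).
λ = 3.05/(6.95×8.77 − 3.05×3.46) = 3.05/50.4 = 0.06052 per s.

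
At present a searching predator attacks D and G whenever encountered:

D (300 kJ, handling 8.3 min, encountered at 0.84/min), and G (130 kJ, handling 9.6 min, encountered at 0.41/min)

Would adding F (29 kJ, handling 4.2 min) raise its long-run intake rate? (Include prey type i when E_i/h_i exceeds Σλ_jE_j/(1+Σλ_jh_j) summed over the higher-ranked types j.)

Intake rate on the current diet: R = (0.84×300 + 0.41×130) / (1 + 0.84×8.3 + 0.41×9.6) = 305.3/11.91 = 25.64 kJ/min.
Profitability of F: 29/4.2 = 6.905 kJ/min.
6.905 < 25.64, so adding F would lower the average — exclude it.

No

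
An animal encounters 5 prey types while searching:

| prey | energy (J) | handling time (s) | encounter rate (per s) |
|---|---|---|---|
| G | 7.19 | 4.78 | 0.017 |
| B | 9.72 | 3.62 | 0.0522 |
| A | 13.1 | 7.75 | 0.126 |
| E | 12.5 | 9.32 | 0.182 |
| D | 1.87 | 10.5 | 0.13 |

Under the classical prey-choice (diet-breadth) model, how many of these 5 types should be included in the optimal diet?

4

E/h in descending order: B 2.69, A 1.69, G 1.5, E 1.34, D 0.178 J/s. The optimal diet is the largest prefix of this list for which every included type satisfies E_i/h_i > R on the types above it.
Rate on top 1: 0.4267. A: 1.69 > 0.4267 → include.
Rate on top 2: 0.9965. G: 1.5 > 0.9965 → include.
Rate on top 3: 1.015. E: 1.34 > 1.015 → include.
Rate on top 4: 1.155. D: 0.178 < 1.155 → exclude; stop.
Optimal diet: B, A, G, E — 4 of 5 types.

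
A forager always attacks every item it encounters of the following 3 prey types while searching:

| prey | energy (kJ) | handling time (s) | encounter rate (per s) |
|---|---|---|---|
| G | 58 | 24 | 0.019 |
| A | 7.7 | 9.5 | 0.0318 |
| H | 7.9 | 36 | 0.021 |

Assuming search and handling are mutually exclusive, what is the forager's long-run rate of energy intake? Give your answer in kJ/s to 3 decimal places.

0.602 kJ/s

Energy encountered per unit search time: 0.019×58 + 0.0318×7.7 + 0.021×7.9 = 1.513 kJ/s.
Handling time per unit search time: 0.019×24 + 0.0318×9.5 + 0.021×36 = 1.514.
Rate = 1.513/(1 + 1.514) = 0.6017 kJ/s.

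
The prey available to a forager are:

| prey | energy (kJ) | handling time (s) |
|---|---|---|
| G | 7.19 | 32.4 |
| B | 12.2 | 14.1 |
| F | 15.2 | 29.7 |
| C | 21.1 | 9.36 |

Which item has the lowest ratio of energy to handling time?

G

In descending order of E/h:
C: 21.1/9.36 = 2.25 kJ/s
B: 12.2/14.1 = 0.865 kJ/s
F: 15.2/29.7 = 0.512 kJ/s
G: 7.19/32.4 = 0.222 kJ/s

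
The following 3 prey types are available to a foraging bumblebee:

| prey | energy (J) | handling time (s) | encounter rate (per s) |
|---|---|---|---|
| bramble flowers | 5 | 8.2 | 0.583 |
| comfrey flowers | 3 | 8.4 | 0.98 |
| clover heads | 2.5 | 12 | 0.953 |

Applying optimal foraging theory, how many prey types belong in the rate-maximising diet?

1

Profitabilities (E/h, J/s): bramble flowers 0.61, comfrey flowers 0.357, clover heads 0.208. Add prey in this order while the next type's profitability exceeds the intake rate on those already taken.
Rate on top 1: 0.5043. comfrey flowers: 0.357 < 0.5043 → exclude; stop.
Optimal diet: bramble flowers — 1 of 3 types.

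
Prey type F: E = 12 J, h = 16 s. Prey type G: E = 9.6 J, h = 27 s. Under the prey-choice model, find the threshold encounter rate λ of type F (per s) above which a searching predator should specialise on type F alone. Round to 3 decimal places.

Drop type G once their profitability E₂/h₂ falls below the rate achievable on type F alone: E₂/h₂ = λE₁/(1 + λh₁).
Solve for λ: λE₁h₂ = E₂(1 + λh₁) → λ(E₁h₂ − E₂h₁) = E₂ → λ = E₂/(E₁h₂ − E₂h₁).
λ = 9.6/(12×27 − 9.6×16) = 9.6/170.4 = 0.05634 per s.

0.056 per s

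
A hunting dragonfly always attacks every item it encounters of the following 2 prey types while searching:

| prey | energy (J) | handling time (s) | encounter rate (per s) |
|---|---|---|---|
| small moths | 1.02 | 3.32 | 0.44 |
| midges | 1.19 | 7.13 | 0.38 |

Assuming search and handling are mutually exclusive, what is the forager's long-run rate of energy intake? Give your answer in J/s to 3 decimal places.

R = (0.44×1.02 + 0.38×1.19) / (1 + 0.44×3.32 + 0.38×7.13) = 0.901/5.17 = 0.1743 J/s.

0.174 J/s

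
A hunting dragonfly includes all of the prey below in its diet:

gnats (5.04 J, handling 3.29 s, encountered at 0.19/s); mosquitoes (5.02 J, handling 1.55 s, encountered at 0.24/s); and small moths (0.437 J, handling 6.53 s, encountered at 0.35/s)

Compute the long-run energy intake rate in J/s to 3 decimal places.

Energy encountered per unit search time: 0.19×5.04 + 0.24×5.02 + 0.35×0.437 = 2.315 J/s.
Handling time per unit search time: 0.19×3.29 + 0.24×1.55 + 0.35×6.53 = 3.283.
Rate = 2.315/(1 + 3.283) = 0.5406 J/s.

0.541 J/s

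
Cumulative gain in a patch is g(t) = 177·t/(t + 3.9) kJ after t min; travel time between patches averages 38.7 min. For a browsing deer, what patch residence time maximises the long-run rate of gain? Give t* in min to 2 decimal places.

Maximise g(t)/(T+t): set derivative to zero → g'(t)(T+t) = g(t).
g'(t) = 177·3.9/(t + 3.9)². Setting 177·3.9/(t+3.9)² = 177t/[(t+3.9)(38.7+t)] gives 3.9(38.7+t) = t(t+3.9), so t² = 3.9×38.7 = 150.9.
t* = √150.9 = 12.29 min.

12.29 min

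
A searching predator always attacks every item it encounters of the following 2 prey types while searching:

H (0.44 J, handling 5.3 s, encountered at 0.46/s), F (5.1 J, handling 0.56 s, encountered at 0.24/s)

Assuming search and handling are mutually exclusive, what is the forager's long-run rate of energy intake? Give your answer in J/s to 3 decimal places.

Energy encountered per unit search time: 0.46×0.44 + 0.24×5.1 = 1.426 J/s.
Handling time per unit search time: 0.46×5.3 + 0.24×0.56 = 2.572.
Rate = 1.426/(1 + 2.572) = 0.3993 J/s.

0.399 J/s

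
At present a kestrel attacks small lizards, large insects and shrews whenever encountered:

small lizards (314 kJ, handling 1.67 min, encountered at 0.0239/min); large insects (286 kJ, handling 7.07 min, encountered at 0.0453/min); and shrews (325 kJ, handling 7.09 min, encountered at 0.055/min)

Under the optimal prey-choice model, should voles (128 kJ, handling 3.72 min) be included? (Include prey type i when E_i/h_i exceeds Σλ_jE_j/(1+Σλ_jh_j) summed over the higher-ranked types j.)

Intake rate on the current diet: R = (0.0239×314 + 0.0453×286 + 0.055×325) / (1 + 0.0239×1.67 + 0.0453×7.07 + 0.055×7.09) = 38.34/1.75 = 21.9 kJ/min.
Profitability of voles: 128/3.72 = 34.41 kJ/min.
34.41 > 21.9, so adding voles raises the average — include it.

Yes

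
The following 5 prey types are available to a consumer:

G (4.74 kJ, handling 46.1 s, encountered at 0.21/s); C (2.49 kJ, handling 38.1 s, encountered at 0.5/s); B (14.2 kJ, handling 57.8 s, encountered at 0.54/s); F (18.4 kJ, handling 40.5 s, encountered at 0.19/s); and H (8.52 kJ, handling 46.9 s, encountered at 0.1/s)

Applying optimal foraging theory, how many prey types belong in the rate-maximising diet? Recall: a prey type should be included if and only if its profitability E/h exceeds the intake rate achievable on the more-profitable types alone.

1

Profitabilities (E/h, kJ/s): F 0.454, B 0.246, H 0.182, G 0.103, C 0.0654. Add prey in this order while the next type's profitability exceeds the intake rate on those already taken.
Rate on top 1: 0.4021. B: 0.246 < 0.4021 → exclude; stop.
Optimal diet: F — 1 of 5 types.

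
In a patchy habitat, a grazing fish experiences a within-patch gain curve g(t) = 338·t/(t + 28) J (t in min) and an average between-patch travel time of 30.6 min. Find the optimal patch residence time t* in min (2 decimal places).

29.27 min

Optimal t* satisfies g'(t*) = g(t*)/(T + t*).
g'(t) = 338·28/(t + 28)². Setting 338·28/(t+28)² = 338t/[(t+28)(30.6+t)] gives 28(30.6+t) = t(t+28), so t² = 28×30.6 = 856.8.
t* = √856.8 = 29.27 min.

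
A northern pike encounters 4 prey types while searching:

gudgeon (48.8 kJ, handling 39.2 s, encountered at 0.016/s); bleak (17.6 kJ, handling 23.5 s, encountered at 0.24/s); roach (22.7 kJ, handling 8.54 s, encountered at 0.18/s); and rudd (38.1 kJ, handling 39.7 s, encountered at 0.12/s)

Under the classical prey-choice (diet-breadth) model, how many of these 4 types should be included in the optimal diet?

E/h in descending order: roach 2.66, gudgeon 1.24, rudd 0.96, bleak 0.749 kJ/s. The optimal diet is the largest prefix of this list for which every included type satisfies E_i/h_i > R on the types above it.
Rate on top 1: 1.61. gudgeon: 1.24 < 1.61 → exclude; stop.
Optimal diet: roach — 1 of 4 types.

1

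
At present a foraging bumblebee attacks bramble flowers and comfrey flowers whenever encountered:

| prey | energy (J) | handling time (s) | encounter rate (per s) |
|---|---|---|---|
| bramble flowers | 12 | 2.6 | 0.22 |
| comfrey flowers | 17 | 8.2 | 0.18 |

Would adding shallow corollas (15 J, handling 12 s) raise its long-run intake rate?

No

Intake rate on the current diet: R = (0.22×12 + 0.18×17) / (1 + 0.22×2.6 + 0.18×8.2) = 5.7/3.048 = 1.87 J/s.
shallow corollas: E/h = 15/12 = 1.25 J/s.
1.25 < 1.87, so adding shallow corollas would lower the average — exclude it.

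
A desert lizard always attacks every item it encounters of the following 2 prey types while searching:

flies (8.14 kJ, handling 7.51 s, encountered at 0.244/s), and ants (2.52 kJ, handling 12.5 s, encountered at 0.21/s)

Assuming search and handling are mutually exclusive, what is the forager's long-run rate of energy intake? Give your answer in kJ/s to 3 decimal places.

R = Σλ_iE_i / (1 + Σλ_ih_i)
Numerator: 0.244×8.14 + 0.21×2.52 = 2.515
Denominator: 1 + 0.244×7.51 + 0.21×12.5 = 5.457
R = 2.515/5.457 = 0.4609 kJ/s

0.461 kJ/s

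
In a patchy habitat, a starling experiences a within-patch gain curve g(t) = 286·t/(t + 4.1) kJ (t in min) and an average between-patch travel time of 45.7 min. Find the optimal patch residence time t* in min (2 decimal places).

13.69 min

By the marginal value theorem, leave when the instantaneous gain rate g'(t) equals the habitat-wide average g(t)/(T + t).
g'(t) = 286·4.1/(t + 4.1)². Setting 286·4.1/(t+4.1)² = 286t/[(t+4.1)(45.7+t)] gives 4.1(45.7+t) = t(t+4.1), so t² = 4.1×45.7 = 187.4.
t* = √187.4 = 13.69 min.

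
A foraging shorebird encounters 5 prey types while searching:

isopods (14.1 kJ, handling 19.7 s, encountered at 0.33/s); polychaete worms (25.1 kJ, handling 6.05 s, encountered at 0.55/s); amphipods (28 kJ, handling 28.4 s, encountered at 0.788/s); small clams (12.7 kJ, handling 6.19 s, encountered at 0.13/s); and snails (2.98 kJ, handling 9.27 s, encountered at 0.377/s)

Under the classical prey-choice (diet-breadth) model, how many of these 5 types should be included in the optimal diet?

Rank by E/h (kJ/s): polychaete worms 4.15, small clams 2.05, amphipods 0.986, isopods 0.716, snails 0.321. Include each in turn until the next type's E/h falls below the running intake rate.
Rate on top 1: 3.19. small clams: 2.05 < 3.19 → exclude; stop.
Optimal diet: polychaete worms — 1 of 5 types.

1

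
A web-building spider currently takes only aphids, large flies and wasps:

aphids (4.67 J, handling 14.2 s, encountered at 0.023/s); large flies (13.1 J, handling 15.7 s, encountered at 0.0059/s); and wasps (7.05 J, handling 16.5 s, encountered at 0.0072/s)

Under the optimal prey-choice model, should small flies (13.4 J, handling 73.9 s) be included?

Intake rate on the current diet: R = (0.023×4.67 + 0.0059×13.1 + 0.0072×7.05) / (1 + 0.023×14.2 + 0.0059×15.7 + 0.0072×16.5) = 0.2355/1.538 = 0.1531 J/s.
Profitability of small flies: 13.4/73.9 = 0.1813 J/s.
0.1813 > 0.1531, so adding small flies raises the average — include it.

Yes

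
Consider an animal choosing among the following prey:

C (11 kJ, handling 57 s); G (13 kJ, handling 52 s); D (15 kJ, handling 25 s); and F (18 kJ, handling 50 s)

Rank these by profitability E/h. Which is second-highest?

F

Profitability E/h (kJ/s): C = 11/57 = 0.193, G = 13/52 = 0.25, D = 15/25 = 0.6, F = 18/50 = 0.36.
Ranked: D > F > G > C.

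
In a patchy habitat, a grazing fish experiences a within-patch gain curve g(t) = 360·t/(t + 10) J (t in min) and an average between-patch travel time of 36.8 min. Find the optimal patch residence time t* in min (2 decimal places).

19.18 min

Maximise g(t)/(T+t): set derivative to zero → g'(t)(T+t) = g(t).
g'(t) = 360·10/(t + 10)². Setting 360·10/(t+10)² = 360t/[(t+10)(36.8+t)] gives 10(36.8+t) = t(t+10), so t² = 10×36.8 = 368.
t* = √368 = 19.18 min.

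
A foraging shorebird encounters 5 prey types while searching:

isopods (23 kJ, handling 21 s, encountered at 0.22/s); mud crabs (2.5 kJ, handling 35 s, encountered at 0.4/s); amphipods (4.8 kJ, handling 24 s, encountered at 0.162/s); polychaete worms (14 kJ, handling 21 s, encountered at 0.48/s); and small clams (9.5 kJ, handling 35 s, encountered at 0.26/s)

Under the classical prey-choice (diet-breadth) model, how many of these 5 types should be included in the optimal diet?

1

Rank by E/h (kJ/s): isopods 1.1, polychaete worms 0.667, small clams 0.271, amphipods 0.2, mud crabs 0.0714. Include each in turn until the next type's E/h falls below the running intake rate.
Rate on top 1: 0.9004. polychaete worms: 0.667 < 0.9004 → exclude; stop.
Optimal diet: isopods — 1 of 5 types.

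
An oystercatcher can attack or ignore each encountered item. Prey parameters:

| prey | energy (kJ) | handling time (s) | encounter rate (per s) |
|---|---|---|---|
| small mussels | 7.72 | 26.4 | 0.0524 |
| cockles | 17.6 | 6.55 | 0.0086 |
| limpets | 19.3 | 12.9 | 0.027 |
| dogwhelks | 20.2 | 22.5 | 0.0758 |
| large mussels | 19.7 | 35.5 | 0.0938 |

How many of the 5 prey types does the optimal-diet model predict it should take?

Profitabilities (E/h, kJ/s): cockles 2.69, limpets 1.5, dogwhelks 0.898, large mussels 0.555, small mussels 0.292. Add prey in this order while the next type's profitability exceeds the intake rate on those already taken.
Rate on top 1: 0.1433. limpets: 1.5 > 0.1433 → include.
Rate on top 2: 0.4787. dogwhelks: 0.898 > 0.4787 → include.
Rate on top 3: 0.7085. large mussels: 0.555 < 0.7085 → exclude; stop.
Optimal diet: cockles, limpets, dogwhelks — 3 of 5 types.

3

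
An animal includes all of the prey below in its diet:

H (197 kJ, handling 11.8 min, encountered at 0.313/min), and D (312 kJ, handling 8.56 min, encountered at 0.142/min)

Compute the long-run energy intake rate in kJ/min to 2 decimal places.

R = (0.313×197 + 0.142×312) / (1 + 0.313×11.8 + 0.142×8.56) = 106/5.909 = 17.93 kJ/min.

17.93 kJ/min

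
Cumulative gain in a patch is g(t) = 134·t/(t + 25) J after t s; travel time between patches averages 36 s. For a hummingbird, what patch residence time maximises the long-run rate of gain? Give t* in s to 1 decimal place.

30.0 s

Maximise g(t)/(T+t): set derivative to zero → g'(t)(T+t) = g(t).
g'(t) = 134·25/(t + 25)². Setting 134·25/(t+25)² = 134t/[(t+25)(36+t)] gives 25(36+t) = t(t+25), so t² = 25×36 = 900.
t* = √900 = 30 s.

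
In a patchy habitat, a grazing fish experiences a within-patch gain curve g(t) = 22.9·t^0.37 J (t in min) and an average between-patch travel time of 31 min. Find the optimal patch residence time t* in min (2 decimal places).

By the marginal value theorem, leave when the instantaneous gain rate g'(t) equals the habitat-wide average g(t)/(T + t).
g'(t) = 0.37·22.9·t^-0.63. Setting 0.37·22.9·t^-0.63 = 22.9·t^0.37/(31+t) gives 0.37(31+t) = t, so 0.63·t = 0.37×31.
t* = 0.37×31/0.63 = 18.21 min.

18.21 min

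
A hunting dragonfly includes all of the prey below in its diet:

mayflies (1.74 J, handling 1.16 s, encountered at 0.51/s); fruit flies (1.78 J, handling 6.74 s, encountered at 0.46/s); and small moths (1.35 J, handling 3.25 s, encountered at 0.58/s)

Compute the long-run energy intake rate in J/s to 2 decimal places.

0.38 J/s

Energy encountered per unit search time: 0.51×1.74 + 0.46×1.78 + 0.58×1.35 = 2.489 J/s.
Handling time per unit search time: 0.51×1.16 + 0.46×6.74 + 0.58×3.25 = 5.577.
Rate = 2.489/(1 + 5.577) = 0.3785 J/s.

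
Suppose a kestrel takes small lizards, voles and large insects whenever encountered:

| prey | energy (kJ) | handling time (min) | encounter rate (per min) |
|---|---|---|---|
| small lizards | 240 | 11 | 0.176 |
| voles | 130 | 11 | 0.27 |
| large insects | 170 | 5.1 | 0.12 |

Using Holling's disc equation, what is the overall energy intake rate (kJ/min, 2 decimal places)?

15.00 kJ/min

Energy encountered per unit search time: 0.176×240 + 0.27×130 + 0.12×170 = 97.74 kJ/min.
Handling time per unit search time: 0.176×11 + 0.27×11 + 0.12×5.1 = 5.518.
Rate = 97.74/(1 + 5.518) = 15 kJ/min.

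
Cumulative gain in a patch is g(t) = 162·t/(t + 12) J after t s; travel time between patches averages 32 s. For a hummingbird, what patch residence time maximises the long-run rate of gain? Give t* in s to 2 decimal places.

Optimal t* satisfies g'(t*) = g(t*)/(T + t*).
g'(t) = 162·12/(t + 12)². Setting 162·12/(t+12)² = 162t/[(t+12)(32+t)] gives 12(32+t) = t(t+12), so t² = 12×32 = 384.
t* = √384 = 19.6 s.

19.60 s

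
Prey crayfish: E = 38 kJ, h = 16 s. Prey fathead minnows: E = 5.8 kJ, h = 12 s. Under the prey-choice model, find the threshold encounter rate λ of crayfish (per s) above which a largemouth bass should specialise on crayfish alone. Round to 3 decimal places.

The zero-one rule: include fathead minnows iff E₂/h₂ > λE₁/(1+λh₁). Equality gives the switch point.
λE₁h₂ = E₂ + λE₂h₁ ⇒ λ = E₂/(E₁h₂ − E₂h₁) = 5.8/(456 − 92.8) = 0.01597 per s.

0.016 per s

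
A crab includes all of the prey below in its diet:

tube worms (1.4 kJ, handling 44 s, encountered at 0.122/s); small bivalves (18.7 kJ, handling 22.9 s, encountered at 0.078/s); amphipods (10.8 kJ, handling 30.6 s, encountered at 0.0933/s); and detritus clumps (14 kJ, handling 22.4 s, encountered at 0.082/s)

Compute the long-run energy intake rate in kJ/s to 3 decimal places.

R = Σλ_iE_i / (1 + Σλ_ih_i)
Numerator: 0.122×1.4 + 0.078×18.7 + 0.0933×10.8 + 0.082×14 = 3.785
Denominator: 1 + 0.122×44 + 0.078×22.9 + 0.0933×30.6 + 0.082×22.4 = 12.85
R = 3.785/12.85 = 0.2946 kJ/s

0.295 kJ/s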